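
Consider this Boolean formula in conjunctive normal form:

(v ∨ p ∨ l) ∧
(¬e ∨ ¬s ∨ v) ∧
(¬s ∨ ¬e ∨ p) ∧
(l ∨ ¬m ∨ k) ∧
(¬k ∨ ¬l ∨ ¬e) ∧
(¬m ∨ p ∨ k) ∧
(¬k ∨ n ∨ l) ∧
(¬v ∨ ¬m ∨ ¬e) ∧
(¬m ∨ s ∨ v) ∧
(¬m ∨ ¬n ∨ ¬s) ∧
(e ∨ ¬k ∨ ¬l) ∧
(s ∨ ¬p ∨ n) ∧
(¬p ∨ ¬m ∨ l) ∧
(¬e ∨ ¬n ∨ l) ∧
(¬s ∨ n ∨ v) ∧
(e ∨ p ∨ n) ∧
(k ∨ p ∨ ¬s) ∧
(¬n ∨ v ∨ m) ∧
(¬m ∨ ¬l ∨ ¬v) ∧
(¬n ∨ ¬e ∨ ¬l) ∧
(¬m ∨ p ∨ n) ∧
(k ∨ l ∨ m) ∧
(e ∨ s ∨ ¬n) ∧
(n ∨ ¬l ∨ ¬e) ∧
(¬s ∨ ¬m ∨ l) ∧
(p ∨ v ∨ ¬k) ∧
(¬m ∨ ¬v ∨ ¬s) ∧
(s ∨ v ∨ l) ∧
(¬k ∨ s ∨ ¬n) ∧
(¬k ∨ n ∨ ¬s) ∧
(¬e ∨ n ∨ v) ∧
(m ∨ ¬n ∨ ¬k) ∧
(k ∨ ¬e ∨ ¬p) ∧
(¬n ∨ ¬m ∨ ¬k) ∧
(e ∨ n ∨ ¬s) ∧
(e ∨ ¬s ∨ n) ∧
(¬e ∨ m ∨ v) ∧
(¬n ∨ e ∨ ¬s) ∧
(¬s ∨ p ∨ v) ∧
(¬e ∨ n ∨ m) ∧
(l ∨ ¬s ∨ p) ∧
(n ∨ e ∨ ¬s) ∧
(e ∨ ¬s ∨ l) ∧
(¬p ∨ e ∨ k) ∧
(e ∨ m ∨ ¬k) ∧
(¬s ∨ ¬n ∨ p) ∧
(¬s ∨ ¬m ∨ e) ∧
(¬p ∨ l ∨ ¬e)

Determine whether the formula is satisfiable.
No

No, the formula is not satisfiable.

No assignment of truth values to the variables can make all 48 clauses true simultaneously.

The formula is UNSAT (unsatisfiable).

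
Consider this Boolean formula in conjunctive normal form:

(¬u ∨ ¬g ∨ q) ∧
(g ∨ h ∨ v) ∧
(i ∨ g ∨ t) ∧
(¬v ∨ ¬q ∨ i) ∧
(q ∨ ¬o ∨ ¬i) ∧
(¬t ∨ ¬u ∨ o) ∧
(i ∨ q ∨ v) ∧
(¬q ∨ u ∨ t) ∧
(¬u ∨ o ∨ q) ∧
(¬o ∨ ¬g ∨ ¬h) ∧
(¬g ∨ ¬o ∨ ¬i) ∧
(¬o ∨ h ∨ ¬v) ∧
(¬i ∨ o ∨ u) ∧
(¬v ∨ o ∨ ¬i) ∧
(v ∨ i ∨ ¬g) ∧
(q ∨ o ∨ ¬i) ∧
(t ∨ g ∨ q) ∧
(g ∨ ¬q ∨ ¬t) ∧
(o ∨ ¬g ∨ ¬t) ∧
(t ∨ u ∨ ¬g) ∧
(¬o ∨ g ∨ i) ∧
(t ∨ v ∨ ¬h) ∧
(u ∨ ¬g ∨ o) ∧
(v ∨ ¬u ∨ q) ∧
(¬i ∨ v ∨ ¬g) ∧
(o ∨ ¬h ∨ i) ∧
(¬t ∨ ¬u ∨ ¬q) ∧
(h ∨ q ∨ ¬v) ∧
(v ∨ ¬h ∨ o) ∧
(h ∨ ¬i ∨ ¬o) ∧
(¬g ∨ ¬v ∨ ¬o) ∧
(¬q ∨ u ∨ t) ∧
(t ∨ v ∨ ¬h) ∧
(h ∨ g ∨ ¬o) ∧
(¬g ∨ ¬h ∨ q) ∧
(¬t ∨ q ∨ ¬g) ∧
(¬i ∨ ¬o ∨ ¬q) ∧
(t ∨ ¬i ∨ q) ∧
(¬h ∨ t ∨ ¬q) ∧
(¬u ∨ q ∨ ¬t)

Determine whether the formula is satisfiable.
No

No, the formula is not satisfiable.

No assignment of truth values to the variables can make all 40 clauses true simultaneously.

The formula is UNSAT (unsatisfiable).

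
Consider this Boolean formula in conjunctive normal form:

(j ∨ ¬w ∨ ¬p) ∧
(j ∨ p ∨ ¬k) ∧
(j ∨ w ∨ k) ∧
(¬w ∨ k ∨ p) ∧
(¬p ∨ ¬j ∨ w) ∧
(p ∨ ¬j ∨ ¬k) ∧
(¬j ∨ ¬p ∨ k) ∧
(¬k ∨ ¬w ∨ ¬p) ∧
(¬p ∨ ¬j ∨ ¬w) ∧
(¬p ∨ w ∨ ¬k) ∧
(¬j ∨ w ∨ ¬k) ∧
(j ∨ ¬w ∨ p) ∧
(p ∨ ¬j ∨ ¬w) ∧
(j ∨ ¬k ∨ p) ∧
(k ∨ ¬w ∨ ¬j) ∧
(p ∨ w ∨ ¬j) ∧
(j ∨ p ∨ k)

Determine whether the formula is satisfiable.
No

No, the formula is not satisfiable.

No assignment of truth values to the variables can make all 17 clauses true simultaneously.

The formula is UNSAT (unsatisfiable).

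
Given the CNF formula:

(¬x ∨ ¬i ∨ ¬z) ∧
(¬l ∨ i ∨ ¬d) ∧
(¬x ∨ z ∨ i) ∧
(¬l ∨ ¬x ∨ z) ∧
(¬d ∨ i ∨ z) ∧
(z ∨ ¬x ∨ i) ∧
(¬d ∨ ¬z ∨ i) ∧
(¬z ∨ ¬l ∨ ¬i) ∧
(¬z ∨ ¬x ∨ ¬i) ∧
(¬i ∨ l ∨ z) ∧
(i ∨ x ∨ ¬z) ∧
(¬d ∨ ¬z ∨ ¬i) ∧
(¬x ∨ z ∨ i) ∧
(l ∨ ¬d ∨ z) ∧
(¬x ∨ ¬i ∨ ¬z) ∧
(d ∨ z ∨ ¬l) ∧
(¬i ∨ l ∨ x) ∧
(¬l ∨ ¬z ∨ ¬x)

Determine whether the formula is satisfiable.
Yes

Yes, the formula is satisfiable.

One satisfying assignment is: z=False, d=False, i=False, l=False, x=False

Verification: With this assignment, all 18 clauses evaluate to true.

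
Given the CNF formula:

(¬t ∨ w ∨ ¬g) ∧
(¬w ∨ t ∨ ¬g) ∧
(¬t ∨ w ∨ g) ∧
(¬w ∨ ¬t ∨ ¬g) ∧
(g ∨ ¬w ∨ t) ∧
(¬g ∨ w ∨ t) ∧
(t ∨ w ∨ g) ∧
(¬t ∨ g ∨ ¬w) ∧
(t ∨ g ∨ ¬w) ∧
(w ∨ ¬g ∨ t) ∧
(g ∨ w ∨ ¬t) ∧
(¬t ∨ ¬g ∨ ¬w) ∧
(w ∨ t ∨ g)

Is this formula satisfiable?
No

No, the formula is not satisfiable.

No assignment of truth values to the variables can make all 13 clauses true simultaneously.

The formula is UNSAT (unsatisfiable).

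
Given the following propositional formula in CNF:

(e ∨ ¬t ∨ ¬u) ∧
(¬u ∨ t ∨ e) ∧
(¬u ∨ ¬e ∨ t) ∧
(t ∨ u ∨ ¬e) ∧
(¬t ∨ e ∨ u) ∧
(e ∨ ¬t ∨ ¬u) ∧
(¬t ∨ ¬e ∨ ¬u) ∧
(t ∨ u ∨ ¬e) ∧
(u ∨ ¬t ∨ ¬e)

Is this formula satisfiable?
Yes

Yes, the formula is satisfiable.

One satisfying assignment is: e=False, u=False, t=False

Verification: With this assignment, all 9 clauses evaluate to true.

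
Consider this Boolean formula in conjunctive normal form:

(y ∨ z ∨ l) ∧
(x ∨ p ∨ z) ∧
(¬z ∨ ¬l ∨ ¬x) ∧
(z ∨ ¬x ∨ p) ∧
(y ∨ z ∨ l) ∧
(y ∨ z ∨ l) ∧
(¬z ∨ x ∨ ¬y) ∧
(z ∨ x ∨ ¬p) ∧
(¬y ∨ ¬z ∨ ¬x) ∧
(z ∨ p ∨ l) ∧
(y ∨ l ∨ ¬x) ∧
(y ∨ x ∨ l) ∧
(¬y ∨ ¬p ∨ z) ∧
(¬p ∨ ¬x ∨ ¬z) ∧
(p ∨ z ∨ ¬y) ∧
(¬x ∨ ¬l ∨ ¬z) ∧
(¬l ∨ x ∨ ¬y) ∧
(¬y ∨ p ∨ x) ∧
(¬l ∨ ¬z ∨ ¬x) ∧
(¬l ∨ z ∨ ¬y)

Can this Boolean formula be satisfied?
Yes

Yes, the formula is satisfiable.

One satisfying assignment is: p=True, z=False, l=True, x=True, y=False

Verification: With this assignment, all 20 clauses evaluate to true.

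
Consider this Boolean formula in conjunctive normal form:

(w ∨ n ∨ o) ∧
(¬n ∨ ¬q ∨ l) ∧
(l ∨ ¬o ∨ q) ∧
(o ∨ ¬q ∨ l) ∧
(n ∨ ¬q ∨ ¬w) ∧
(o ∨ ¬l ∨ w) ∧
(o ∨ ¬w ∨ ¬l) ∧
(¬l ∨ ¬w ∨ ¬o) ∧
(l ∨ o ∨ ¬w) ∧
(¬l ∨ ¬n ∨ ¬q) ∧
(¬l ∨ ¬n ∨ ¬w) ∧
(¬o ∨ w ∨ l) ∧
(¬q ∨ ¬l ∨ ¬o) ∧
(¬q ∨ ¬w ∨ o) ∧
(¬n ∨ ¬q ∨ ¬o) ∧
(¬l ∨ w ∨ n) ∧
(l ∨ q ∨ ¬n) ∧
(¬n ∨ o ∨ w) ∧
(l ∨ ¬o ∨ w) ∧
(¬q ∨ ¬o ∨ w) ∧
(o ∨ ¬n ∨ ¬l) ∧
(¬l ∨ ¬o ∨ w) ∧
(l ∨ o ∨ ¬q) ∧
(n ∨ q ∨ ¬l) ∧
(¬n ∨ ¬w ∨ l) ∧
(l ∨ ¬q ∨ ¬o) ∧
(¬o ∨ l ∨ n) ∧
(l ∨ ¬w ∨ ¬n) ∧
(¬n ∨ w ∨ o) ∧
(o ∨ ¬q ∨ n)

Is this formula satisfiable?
No

No, the formula is not satisfiable.

No assignment of truth values to the variables can make all 30 clauses true simultaneously.

The formula is UNSAT (unsatisfiable).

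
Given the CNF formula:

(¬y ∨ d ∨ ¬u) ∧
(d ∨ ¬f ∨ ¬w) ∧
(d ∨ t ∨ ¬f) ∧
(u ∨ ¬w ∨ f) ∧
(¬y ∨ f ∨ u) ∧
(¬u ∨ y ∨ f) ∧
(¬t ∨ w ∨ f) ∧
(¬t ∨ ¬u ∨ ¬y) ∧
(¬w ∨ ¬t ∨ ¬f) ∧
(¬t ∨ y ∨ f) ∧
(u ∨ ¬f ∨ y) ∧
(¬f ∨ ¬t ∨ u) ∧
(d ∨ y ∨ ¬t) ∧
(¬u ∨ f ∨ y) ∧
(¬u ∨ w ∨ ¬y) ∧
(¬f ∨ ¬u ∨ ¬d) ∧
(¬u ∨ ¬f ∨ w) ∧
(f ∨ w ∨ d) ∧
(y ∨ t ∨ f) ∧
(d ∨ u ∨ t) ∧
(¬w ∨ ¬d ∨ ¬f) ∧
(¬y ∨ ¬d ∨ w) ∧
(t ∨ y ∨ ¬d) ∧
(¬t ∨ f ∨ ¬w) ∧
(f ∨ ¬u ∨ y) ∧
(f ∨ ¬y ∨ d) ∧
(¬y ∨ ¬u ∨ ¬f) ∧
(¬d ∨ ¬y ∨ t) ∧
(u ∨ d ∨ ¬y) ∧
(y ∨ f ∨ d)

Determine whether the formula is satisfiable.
No

No, the formula is not satisfiable.

No assignment of truth values to the variables can make all 30 clauses true simultaneously.

The formula is UNSAT (unsatisfiable).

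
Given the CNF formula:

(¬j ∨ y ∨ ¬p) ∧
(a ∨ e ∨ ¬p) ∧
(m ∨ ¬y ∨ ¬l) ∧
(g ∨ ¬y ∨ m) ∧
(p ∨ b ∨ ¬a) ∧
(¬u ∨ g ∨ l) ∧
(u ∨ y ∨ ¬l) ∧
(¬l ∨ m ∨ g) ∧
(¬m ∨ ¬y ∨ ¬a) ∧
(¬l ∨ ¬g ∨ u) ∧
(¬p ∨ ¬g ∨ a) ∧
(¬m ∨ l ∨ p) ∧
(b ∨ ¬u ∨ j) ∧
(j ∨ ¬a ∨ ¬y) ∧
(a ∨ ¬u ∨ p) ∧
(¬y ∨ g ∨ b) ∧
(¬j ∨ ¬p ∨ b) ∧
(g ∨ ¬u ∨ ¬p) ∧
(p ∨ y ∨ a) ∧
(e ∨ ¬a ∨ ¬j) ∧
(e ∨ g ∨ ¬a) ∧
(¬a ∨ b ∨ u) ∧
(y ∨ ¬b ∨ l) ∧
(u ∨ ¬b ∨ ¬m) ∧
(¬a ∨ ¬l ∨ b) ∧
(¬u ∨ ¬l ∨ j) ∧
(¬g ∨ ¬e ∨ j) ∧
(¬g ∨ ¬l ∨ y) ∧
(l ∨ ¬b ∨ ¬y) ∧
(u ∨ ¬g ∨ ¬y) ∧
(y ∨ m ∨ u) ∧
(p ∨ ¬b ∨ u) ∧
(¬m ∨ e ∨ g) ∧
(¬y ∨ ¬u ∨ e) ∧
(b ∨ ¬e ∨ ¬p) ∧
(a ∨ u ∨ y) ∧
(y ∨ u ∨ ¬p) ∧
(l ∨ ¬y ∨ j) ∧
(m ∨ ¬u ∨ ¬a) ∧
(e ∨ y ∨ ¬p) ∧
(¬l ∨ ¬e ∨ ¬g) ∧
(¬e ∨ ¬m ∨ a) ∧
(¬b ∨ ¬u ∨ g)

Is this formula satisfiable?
No

No, the formula is not satisfiable.

No assignment of truth values to the variables can make all 43 clauses true simultaneously.

The formula is UNSAT (unsatisfiable).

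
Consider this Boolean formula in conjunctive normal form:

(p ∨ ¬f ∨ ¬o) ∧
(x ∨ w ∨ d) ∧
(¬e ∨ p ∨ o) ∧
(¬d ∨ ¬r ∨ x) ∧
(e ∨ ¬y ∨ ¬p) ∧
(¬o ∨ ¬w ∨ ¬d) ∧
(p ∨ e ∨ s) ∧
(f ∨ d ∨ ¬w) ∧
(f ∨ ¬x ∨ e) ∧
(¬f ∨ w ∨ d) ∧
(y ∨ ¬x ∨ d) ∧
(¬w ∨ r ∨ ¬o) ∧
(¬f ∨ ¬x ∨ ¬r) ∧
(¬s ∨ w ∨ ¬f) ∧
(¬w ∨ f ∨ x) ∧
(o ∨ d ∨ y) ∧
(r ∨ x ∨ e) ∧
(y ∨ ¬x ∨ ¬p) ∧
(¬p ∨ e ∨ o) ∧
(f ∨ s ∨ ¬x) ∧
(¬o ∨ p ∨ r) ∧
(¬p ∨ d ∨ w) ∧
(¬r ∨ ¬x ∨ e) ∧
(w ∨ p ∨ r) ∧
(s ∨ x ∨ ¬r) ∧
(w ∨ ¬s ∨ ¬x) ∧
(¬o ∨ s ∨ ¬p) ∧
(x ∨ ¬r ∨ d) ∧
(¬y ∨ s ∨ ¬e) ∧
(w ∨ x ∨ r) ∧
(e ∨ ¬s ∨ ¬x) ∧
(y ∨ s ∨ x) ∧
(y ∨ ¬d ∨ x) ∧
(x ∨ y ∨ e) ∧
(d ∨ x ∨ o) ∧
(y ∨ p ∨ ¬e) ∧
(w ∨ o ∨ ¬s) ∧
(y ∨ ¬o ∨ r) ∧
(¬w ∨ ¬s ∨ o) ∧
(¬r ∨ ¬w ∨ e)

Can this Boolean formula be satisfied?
No

No, the formula is not satisfiable.

No assignment of truth values to the variables can make all 40 clauses true simultaneously.

The formula is UNSAT (unsatisfiable).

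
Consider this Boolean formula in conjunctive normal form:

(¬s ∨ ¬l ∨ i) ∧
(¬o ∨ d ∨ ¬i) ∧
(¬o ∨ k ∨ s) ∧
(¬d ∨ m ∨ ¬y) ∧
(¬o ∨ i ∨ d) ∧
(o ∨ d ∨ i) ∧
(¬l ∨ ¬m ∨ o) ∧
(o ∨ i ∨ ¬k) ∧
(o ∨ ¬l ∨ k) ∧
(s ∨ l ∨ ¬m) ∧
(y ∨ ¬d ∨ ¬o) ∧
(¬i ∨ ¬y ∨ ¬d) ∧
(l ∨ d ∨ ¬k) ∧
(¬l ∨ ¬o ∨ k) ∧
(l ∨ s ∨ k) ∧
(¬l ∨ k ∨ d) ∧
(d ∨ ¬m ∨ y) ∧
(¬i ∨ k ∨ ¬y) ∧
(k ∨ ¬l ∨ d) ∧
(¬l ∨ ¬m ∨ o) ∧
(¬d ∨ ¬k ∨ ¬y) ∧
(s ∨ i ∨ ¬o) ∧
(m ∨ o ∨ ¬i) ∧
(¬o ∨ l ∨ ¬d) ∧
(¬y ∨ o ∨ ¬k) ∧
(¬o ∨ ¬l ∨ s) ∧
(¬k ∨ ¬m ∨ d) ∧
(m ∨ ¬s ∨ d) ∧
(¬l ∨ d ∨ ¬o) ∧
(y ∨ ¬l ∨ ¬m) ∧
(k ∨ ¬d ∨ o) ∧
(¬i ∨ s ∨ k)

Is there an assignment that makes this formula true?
Yes

Yes, the formula is satisfiable.

One satisfying assignment is: y=False, k=True, d=True, l=False, o=False, m=True, i=True, s=True

Verification: With this assignment, all 32 clauses evaluate to true.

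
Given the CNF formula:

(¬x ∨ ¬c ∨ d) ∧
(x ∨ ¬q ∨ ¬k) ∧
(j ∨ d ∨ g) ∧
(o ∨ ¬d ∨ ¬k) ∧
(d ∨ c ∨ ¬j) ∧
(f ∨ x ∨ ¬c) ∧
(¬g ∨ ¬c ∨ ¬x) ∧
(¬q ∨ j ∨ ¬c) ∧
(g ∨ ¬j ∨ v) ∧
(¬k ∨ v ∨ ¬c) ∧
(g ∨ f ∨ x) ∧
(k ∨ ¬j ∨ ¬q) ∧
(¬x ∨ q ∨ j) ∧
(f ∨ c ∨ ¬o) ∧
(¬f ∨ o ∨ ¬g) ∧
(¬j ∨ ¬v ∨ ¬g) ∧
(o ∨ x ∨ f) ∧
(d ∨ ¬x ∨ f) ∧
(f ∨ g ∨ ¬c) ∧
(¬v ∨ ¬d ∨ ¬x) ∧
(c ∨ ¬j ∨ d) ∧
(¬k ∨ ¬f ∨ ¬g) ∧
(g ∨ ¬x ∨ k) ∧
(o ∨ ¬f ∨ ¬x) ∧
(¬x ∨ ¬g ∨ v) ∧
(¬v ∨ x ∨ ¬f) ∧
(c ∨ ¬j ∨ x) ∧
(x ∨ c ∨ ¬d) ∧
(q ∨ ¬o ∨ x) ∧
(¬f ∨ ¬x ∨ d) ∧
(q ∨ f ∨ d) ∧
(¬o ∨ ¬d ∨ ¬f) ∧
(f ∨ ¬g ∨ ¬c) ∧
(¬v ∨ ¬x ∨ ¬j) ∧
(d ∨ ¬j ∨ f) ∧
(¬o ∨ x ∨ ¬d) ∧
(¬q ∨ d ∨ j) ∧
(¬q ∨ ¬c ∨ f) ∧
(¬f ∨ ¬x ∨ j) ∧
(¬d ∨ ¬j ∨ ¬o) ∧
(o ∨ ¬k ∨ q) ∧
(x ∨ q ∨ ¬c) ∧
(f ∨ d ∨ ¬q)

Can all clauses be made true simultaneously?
No

No, the formula is not satisfiable.

No assignment of truth values to the variables can make all 43 clauses true simultaneously.

The formula is UNSAT (unsatisfiable).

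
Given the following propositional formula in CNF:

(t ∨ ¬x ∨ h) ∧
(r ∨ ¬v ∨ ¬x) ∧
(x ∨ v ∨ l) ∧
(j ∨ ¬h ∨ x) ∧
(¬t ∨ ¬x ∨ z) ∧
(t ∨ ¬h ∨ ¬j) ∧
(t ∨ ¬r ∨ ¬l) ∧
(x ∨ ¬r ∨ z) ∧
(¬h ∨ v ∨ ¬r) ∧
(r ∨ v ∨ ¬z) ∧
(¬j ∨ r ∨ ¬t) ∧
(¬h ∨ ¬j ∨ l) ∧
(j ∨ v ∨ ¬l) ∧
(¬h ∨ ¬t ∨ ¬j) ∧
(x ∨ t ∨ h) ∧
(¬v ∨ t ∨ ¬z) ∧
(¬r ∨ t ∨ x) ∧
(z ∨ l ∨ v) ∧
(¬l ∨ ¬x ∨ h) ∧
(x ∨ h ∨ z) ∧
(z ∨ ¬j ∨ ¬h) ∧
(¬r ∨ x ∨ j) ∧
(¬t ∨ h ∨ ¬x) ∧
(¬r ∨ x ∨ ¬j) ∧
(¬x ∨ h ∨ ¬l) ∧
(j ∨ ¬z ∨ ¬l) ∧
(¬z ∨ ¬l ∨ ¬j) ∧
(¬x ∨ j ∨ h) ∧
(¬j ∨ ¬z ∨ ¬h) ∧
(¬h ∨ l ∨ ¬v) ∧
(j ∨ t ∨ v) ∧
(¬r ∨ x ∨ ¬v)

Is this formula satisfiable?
Yes

Yes, the formula is satisfiable.

One satisfying assignment is: h=False, x=False, r=False, l=False, j=False, z=True, v=True, t=True

Verification: With this assignment, all 32 clauses evaluate to true.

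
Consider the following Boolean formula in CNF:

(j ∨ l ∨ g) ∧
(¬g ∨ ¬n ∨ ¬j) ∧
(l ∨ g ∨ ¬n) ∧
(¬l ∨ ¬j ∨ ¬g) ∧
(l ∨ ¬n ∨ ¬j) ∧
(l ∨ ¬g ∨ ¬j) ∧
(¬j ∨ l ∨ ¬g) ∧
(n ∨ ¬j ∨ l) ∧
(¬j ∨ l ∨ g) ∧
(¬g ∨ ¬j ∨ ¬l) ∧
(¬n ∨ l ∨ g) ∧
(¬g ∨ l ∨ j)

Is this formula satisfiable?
Yes

Yes, the formula is satisfiable.

One satisfying assignment is: l=True, g=False, n=False, j=False

Verification: With this assignment, all 12 clauses evaluate to true.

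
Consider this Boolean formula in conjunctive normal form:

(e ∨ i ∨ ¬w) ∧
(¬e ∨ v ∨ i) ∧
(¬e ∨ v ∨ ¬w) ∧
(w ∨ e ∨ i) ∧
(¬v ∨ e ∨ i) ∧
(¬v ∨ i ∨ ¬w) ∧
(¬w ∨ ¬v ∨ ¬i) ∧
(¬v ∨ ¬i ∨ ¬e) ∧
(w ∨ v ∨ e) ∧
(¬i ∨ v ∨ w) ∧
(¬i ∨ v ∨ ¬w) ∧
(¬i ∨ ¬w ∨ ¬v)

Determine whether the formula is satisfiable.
Yes

Yes, the formula is satisfiable.

One satisfying assignment is: w=False, i=False, e=True, v=True

Verification: With this assignment, all 12 clauses evaluate to true.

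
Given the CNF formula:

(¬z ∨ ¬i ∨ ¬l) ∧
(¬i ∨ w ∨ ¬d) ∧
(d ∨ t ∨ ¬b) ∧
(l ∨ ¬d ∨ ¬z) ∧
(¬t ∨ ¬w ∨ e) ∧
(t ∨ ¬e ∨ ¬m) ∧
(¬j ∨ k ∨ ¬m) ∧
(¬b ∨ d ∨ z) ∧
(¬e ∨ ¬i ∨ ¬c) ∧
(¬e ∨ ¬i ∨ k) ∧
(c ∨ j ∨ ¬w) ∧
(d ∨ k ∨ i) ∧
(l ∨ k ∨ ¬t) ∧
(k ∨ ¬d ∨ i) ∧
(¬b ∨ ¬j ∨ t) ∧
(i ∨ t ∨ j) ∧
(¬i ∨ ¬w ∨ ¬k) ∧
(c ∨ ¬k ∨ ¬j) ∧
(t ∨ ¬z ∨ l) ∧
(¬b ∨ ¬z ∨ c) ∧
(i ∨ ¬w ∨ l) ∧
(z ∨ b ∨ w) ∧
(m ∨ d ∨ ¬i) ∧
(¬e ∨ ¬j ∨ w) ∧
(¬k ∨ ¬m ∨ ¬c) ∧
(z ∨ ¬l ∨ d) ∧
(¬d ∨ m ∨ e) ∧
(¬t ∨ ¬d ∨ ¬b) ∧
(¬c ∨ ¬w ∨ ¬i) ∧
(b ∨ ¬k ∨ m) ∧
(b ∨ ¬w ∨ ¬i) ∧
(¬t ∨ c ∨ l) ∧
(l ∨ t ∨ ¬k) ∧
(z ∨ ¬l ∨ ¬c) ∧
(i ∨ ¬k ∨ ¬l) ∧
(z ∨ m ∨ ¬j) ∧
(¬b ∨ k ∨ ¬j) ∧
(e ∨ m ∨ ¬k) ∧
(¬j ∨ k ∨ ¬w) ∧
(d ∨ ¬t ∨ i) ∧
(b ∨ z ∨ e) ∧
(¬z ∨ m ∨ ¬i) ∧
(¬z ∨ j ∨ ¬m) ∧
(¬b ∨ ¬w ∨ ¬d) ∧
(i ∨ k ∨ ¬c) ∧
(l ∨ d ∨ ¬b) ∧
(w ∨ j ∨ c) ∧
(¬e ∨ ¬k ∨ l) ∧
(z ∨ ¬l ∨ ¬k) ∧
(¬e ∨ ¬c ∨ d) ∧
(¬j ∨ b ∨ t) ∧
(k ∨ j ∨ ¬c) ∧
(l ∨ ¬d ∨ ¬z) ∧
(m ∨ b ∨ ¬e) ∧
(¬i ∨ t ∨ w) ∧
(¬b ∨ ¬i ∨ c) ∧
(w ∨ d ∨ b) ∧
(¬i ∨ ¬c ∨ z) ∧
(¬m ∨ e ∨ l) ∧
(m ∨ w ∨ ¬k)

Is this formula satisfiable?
No

No, the formula is not satisfiable.

No assignment of truth values to the variables can make all 60 clauses true simultaneously.

The formula is UNSAT (unsatisfiable).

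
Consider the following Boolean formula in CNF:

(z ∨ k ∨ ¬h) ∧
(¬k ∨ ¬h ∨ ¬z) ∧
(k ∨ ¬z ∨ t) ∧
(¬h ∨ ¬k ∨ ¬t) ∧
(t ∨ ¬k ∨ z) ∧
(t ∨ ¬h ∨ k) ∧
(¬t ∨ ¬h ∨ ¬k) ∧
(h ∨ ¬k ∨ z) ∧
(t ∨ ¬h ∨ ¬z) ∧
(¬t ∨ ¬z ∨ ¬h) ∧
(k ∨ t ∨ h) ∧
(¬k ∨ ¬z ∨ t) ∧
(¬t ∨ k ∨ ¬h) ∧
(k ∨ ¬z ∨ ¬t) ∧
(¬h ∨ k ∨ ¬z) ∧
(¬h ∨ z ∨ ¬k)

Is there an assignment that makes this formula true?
Yes

Yes, the formula is satisfiable.

One satisfying assignment is: h=False, k=True, z=True, t=True

Verification: With this assignment, all 16 clauses evaluate to true.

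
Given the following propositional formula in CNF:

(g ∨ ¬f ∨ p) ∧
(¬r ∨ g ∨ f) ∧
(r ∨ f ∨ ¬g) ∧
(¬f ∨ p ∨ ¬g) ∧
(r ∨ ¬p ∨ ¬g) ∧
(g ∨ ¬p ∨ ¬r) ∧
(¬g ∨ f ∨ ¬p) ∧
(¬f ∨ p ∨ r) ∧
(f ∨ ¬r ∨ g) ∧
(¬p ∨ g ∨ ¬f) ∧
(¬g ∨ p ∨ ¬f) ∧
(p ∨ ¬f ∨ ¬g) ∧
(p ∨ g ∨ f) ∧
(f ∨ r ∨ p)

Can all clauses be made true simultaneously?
Yes

Yes, the formula is satisfiable.

One satisfying assignment is: g=False, r=False, f=False, p=True

Verification: With this assignment, all 14 clauses evaluate to true.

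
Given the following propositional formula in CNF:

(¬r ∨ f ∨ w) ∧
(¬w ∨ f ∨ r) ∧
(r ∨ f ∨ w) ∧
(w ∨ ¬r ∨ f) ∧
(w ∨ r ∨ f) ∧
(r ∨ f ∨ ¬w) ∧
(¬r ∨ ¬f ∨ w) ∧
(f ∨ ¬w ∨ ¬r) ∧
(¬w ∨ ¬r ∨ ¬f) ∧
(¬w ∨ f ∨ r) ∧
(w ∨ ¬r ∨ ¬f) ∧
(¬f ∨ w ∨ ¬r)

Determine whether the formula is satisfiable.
Yes

Yes, the formula is satisfiable.

One satisfying assignment is: r=False, w=False, f=True

Verification: With this assignment, all 12 clauses evaluate to true.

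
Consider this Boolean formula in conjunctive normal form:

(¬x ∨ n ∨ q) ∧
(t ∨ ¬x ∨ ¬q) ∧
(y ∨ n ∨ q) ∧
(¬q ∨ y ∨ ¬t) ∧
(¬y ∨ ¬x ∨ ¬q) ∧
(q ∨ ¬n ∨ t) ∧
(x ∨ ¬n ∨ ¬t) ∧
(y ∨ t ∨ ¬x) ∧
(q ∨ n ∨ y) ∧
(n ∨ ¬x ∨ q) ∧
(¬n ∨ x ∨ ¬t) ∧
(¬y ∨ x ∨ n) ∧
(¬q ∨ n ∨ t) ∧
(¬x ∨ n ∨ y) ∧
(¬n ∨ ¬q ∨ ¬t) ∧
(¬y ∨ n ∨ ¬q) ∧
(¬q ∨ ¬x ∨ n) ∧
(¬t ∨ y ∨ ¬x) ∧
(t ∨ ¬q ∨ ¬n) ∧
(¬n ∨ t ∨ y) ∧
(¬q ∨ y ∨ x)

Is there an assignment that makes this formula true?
Yes

Yes, the formula is satisfiable.

One satisfying assignment is: x=True, q=False, t=True, n=True, y=True

Verification: With this assignment, all 21 clauses evaluate to true.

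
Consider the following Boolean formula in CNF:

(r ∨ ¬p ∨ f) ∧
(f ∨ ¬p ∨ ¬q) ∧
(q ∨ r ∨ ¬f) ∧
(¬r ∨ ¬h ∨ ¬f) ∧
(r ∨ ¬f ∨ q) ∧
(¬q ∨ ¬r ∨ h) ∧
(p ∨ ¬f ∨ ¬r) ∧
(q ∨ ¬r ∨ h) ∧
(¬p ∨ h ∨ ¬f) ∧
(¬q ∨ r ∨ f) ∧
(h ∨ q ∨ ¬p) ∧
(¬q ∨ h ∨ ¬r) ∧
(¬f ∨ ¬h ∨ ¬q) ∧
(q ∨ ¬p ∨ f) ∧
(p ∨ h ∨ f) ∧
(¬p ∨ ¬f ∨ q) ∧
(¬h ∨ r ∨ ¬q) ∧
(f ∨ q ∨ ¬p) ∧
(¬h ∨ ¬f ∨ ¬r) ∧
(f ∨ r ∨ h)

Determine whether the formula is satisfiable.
Yes

Yes, the formula is satisfiable.

One satisfying assignment is: q=True, p=False, h=False, f=True, r=False

Verification: With this assignment, all 20 clauses evaluate to true.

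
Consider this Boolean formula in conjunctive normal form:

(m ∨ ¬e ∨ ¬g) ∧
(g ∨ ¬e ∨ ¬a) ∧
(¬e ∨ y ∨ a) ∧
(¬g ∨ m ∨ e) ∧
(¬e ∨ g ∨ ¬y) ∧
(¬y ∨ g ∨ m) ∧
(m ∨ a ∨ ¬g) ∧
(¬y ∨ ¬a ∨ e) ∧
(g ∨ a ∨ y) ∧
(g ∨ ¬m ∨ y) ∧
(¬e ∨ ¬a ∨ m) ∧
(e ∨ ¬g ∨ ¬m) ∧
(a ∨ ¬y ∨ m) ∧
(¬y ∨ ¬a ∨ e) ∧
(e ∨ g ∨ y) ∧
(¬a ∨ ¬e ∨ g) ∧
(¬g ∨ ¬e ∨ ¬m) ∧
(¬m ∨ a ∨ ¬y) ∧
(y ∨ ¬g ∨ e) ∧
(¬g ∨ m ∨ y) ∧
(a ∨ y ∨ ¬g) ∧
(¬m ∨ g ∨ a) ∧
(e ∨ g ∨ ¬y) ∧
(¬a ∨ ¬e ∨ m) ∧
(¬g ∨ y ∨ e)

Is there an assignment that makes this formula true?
No

No, the formula is not satisfiable.

No assignment of truth values to the variables can make all 25 clauses true simultaneously.

The formula is UNSAT (unsatisfiable).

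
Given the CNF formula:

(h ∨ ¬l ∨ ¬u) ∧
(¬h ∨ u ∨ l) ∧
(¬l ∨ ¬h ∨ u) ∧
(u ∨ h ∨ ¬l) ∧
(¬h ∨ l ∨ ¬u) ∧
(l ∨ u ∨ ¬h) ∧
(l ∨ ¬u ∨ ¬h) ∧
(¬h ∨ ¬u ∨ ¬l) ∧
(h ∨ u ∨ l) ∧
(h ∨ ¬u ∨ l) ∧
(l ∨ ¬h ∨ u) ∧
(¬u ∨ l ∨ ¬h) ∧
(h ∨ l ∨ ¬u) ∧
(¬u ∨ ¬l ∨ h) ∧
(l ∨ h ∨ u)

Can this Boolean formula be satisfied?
No

No, the formula is not satisfiable.

No assignment of truth values to the variables can make all 15 clauses true simultaneously.

The formula is UNSAT (unsatisfiable).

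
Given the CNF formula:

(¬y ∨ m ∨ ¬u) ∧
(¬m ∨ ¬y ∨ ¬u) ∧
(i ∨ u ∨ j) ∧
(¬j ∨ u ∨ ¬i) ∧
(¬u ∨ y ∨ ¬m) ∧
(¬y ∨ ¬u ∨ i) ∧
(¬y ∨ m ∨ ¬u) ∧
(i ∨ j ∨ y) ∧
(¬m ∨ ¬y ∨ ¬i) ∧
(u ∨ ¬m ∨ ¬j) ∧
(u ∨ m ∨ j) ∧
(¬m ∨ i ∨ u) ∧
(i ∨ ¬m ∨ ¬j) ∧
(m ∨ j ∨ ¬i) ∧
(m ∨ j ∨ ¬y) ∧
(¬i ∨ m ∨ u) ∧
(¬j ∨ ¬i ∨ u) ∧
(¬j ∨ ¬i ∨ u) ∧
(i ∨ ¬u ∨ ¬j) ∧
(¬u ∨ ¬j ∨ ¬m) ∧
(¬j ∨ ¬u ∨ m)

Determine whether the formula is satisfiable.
Yes

Yes, the formula is satisfiable.

One satisfying assignment is: m=False, i=False, u=False, y=False, j=True

Verification: With this assignment, all 21 clauses evaluate to true.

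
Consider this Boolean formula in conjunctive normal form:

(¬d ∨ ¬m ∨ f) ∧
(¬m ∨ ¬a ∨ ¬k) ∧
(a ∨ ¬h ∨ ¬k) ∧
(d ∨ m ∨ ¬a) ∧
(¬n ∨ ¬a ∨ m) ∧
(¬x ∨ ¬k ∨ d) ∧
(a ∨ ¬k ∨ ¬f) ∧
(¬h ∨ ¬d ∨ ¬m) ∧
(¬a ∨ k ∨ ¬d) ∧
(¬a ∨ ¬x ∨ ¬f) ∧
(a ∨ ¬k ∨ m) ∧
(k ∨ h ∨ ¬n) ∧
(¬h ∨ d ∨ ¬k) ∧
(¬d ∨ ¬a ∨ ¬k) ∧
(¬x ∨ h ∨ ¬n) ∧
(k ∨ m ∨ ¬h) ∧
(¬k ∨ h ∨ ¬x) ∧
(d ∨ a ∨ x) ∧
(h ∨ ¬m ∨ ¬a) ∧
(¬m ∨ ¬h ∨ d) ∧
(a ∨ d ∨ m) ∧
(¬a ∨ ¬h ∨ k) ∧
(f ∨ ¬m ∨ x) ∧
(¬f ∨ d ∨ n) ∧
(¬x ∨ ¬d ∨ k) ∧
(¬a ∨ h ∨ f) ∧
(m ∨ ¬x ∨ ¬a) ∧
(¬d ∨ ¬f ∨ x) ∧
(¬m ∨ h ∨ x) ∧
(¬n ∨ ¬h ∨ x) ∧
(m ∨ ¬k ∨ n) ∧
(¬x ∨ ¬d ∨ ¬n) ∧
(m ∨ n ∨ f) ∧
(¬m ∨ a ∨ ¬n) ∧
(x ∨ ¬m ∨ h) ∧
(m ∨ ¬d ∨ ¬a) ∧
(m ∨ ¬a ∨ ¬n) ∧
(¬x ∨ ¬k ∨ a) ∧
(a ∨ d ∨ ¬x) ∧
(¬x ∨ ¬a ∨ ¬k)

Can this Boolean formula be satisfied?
No

No, the formula is not satisfiable.

No assignment of truth values to the variables can make all 40 clauses true simultaneously.

The formula is UNSAT (unsatisfiable).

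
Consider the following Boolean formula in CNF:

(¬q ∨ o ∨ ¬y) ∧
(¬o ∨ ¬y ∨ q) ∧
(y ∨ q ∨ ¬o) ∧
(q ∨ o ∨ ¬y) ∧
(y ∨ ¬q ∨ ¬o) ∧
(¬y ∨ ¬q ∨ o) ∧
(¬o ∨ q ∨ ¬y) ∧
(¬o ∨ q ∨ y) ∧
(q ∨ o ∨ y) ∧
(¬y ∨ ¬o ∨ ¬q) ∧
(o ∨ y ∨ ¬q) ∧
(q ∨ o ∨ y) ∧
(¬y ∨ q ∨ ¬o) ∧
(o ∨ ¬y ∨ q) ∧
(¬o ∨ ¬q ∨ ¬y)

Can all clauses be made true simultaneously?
No

No, the formula is not satisfiable.

No assignment of truth values to the variables can make all 15 clauses true simultaneously.

The formula is UNSAT (unsatisfiable).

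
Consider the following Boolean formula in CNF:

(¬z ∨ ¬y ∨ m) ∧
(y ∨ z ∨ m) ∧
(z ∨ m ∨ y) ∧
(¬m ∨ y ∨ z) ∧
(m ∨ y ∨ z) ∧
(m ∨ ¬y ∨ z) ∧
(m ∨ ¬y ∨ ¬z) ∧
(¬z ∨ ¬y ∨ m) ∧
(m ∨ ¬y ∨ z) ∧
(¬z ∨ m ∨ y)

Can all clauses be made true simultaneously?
Yes

Yes, the formula is satisfiable.

One satisfying assignment is: y=False, z=True, m=True

Verification: With this assignment, all 10 clauses evaluate to true.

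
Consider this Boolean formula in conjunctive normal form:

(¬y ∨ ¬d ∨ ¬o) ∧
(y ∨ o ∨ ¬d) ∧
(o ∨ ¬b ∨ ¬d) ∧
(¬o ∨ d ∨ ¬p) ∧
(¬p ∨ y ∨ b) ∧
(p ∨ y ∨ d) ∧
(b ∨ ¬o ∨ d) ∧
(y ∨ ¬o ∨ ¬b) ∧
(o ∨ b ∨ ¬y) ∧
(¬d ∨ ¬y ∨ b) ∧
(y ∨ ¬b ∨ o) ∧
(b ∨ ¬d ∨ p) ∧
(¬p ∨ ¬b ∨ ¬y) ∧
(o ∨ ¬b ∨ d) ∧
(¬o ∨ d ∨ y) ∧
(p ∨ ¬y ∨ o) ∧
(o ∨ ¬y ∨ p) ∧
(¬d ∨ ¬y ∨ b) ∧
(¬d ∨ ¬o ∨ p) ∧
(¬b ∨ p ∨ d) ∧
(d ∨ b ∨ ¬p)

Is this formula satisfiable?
No

No, the formula is not satisfiable.

No assignment of truth values to the variables can make all 21 clauses true simultaneously.

The formula is UNSAT (unsatisfiable).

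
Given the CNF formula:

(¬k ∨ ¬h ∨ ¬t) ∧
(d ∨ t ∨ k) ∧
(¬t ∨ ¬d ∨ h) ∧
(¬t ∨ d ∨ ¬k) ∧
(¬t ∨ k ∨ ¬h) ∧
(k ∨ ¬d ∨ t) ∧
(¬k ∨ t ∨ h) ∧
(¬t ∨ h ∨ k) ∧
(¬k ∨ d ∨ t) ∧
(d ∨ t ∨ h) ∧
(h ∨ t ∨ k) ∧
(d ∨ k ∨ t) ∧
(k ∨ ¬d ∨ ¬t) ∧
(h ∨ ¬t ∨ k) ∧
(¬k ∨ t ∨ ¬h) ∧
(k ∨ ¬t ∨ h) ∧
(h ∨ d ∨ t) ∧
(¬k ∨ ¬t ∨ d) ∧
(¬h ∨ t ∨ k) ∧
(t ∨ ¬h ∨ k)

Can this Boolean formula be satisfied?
No

No, the formula is not satisfiable.

No assignment of truth values to the variables can make all 20 clauses true simultaneously.

The formula is UNSAT (unsatisfiable).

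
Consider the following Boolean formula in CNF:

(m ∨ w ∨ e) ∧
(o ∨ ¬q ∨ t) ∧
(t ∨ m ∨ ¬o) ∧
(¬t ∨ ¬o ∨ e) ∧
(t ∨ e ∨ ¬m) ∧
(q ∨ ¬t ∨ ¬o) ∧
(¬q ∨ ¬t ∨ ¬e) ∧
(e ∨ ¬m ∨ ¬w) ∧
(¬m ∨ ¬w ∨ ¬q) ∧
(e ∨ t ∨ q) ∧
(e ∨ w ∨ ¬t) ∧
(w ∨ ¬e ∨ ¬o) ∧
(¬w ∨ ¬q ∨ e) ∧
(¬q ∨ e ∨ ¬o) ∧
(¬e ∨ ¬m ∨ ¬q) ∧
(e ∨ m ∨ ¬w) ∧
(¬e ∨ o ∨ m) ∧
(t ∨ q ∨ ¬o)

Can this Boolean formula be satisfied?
Yes

Yes, the formula is satisfiable.

One satisfying assignment is: o=False, e=True, m=True, w=False, q=False, t=False

Verification: With this assignment, all 18 clauses evaluate to true.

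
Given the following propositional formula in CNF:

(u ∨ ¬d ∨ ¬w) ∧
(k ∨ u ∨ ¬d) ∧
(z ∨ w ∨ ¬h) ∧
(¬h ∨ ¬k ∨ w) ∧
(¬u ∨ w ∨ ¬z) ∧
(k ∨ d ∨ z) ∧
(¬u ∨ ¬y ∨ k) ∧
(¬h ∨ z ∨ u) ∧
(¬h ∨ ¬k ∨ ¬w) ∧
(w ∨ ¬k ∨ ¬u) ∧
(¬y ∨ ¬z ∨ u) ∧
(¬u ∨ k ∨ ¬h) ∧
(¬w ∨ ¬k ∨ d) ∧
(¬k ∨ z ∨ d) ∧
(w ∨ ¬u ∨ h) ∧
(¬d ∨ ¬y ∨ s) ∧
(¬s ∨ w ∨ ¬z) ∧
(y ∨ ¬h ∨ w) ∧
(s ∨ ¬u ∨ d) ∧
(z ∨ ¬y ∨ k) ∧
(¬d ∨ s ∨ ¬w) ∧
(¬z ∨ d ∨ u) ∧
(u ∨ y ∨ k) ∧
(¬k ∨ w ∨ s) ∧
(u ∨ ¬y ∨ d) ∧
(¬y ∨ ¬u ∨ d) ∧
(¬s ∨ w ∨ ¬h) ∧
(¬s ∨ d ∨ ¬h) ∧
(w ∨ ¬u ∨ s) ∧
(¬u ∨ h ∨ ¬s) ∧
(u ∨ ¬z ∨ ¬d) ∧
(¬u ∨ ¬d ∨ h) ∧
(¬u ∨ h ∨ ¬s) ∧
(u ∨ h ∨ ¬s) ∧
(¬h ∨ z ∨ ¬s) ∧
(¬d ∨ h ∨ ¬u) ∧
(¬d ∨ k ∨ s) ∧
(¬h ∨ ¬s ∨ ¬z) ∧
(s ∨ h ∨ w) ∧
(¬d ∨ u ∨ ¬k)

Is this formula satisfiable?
No

No, the formula is not satisfiable.

No assignment of truth values to the variables can make all 40 clauses true simultaneously.

The formula is UNSAT (unsatisfiable).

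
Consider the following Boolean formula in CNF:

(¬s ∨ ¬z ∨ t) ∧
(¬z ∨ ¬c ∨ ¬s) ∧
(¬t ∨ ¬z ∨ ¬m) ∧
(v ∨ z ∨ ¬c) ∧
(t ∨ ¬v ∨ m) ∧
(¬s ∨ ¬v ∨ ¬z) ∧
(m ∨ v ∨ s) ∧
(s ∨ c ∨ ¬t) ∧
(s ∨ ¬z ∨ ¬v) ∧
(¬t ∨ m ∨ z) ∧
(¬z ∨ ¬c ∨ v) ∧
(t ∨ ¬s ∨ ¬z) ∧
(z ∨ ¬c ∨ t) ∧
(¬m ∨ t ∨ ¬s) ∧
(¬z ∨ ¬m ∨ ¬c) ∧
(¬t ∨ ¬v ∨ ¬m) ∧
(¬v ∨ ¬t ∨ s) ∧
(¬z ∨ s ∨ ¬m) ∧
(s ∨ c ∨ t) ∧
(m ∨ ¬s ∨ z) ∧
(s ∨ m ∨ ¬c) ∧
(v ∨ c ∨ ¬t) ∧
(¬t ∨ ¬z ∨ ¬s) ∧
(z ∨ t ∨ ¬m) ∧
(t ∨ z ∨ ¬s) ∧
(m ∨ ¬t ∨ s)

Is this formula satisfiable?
No

No, the formula is not satisfiable.

No assignment of truth values to the variables can make all 26 clauses true simultaneously.

The formula is UNSAT (unsatisfiable).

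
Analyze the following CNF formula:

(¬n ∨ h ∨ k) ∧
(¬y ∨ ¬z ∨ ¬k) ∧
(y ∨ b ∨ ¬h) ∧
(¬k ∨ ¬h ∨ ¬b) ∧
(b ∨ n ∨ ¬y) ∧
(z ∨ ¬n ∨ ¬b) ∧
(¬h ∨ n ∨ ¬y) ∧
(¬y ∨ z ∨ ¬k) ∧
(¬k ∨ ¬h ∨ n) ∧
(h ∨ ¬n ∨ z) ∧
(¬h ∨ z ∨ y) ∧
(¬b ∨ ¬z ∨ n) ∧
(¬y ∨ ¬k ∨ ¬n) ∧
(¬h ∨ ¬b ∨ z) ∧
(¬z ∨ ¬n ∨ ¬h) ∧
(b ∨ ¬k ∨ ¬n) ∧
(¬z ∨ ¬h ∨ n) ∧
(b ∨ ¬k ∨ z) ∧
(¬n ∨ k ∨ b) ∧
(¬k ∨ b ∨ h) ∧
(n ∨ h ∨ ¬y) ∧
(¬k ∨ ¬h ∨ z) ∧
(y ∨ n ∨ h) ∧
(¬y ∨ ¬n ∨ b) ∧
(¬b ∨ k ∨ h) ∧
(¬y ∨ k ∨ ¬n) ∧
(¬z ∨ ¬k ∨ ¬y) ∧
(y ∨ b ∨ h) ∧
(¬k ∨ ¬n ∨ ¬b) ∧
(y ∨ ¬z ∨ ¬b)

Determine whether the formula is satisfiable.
No

No, the formula is not satisfiable.

No assignment of truth values to the variables can make all 30 clauses true simultaneously.

The formula is UNSAT (unsatisfiable).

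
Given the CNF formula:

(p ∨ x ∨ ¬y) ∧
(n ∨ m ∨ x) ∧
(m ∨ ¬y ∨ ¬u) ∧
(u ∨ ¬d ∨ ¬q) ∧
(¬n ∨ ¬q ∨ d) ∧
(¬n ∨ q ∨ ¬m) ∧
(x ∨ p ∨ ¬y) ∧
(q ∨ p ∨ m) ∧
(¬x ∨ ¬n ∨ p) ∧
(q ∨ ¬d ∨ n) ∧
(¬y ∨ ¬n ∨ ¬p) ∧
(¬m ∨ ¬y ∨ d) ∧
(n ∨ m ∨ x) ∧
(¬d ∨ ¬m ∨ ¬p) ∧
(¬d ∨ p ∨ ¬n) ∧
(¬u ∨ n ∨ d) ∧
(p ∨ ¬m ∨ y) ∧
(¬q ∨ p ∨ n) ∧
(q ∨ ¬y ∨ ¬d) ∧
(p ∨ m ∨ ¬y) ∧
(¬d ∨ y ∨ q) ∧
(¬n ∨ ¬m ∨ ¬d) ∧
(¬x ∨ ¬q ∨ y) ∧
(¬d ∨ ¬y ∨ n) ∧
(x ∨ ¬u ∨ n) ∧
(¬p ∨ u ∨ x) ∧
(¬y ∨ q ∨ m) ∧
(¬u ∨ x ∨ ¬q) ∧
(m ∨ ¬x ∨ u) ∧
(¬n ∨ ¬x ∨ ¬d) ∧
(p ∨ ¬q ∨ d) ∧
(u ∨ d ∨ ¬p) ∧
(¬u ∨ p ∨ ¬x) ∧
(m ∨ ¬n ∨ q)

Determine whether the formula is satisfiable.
No

No, the formula is not satisfiable.

No assignment of truth values to the variables can make all 34 clauses true simultaneously.

The formula is UNSAT (unsatisfiable).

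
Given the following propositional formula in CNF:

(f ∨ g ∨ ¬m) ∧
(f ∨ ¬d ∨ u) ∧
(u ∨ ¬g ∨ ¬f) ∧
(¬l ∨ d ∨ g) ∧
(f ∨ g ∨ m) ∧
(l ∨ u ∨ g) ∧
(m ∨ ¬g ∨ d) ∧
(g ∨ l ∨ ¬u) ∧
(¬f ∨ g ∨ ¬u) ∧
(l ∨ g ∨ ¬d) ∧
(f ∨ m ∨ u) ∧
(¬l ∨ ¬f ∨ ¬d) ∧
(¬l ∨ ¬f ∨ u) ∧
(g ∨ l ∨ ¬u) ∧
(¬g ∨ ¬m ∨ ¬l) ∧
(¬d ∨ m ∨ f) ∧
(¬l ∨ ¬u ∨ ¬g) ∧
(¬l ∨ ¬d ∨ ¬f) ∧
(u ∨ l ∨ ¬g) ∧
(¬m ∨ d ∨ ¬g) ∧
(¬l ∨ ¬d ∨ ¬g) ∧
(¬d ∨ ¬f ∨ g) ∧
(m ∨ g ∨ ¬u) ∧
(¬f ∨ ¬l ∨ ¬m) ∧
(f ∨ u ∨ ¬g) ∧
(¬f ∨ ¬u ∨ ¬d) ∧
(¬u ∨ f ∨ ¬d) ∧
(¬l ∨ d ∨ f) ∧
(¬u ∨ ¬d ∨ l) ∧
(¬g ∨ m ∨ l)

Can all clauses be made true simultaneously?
No

No, the formula is not satisfiable.

No assignment of truth values to the variables can make all 30 clauses true simultaneously.

The formula is UNSAT (unsatisfiable).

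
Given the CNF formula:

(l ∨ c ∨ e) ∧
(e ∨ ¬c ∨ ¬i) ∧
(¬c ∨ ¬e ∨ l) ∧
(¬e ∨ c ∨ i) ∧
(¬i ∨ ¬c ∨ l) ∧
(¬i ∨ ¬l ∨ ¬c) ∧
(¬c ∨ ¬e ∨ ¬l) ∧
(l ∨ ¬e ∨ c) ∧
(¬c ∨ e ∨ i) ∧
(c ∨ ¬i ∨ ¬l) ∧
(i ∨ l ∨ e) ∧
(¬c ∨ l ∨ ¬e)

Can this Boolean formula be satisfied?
Yes

Yes, the formula is satisfiable.

One satisfying assignment is: c=False, l=True, e=False, i=False

Verification: With this assignment, all 12 clauses evaluate to true.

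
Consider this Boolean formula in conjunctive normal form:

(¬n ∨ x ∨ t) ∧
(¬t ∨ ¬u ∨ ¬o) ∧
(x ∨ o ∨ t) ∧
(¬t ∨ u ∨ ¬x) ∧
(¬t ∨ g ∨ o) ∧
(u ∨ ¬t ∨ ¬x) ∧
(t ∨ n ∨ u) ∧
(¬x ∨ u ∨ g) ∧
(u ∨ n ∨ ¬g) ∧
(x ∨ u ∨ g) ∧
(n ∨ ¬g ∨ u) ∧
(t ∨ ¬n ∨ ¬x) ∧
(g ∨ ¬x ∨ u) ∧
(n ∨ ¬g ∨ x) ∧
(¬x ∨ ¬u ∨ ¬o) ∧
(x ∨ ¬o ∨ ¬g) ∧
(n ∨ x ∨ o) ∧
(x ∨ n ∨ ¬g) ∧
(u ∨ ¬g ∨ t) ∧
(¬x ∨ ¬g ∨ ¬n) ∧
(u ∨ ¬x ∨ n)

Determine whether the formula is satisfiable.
Yes

Yes, the formula is satisfiable.

One satisfying assignment is: x=False, n=True, t=True, o=False, u=False, g=True

Verification: With this assignment, all 21 clauses evaluate to true.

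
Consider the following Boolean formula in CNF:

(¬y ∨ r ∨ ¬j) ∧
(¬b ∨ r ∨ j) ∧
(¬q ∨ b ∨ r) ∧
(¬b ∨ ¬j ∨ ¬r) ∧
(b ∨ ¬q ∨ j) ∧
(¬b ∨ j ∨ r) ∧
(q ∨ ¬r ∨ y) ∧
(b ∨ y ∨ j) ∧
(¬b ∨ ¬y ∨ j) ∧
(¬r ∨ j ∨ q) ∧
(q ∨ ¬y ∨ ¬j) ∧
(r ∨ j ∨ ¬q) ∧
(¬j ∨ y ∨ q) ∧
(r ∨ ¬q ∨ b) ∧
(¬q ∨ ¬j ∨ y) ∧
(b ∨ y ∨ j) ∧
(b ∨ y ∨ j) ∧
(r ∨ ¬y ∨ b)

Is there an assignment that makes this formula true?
Yes

Yes, the formula is satisfiable.

One satisfying assignment is: q=True, j=False, y=False, r=True, b=True

Verification: With this assignment, all 18 clauses evaluate to true.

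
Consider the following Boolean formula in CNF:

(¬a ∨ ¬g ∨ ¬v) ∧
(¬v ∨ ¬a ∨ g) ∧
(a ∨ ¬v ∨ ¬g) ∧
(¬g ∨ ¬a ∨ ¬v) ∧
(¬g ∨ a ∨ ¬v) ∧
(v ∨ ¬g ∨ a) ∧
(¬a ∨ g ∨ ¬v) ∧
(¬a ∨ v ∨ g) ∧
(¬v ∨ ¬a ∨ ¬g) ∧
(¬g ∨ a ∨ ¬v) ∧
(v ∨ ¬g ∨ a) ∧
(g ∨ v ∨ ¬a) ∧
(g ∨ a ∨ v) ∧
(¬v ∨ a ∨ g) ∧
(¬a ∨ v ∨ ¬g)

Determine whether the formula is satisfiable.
No

No, the formula is not satisfiable.

No assignment of truth values to the variables can make all 15 clauses true simultaneously.

The formula is UNSAT (unsatisfiable).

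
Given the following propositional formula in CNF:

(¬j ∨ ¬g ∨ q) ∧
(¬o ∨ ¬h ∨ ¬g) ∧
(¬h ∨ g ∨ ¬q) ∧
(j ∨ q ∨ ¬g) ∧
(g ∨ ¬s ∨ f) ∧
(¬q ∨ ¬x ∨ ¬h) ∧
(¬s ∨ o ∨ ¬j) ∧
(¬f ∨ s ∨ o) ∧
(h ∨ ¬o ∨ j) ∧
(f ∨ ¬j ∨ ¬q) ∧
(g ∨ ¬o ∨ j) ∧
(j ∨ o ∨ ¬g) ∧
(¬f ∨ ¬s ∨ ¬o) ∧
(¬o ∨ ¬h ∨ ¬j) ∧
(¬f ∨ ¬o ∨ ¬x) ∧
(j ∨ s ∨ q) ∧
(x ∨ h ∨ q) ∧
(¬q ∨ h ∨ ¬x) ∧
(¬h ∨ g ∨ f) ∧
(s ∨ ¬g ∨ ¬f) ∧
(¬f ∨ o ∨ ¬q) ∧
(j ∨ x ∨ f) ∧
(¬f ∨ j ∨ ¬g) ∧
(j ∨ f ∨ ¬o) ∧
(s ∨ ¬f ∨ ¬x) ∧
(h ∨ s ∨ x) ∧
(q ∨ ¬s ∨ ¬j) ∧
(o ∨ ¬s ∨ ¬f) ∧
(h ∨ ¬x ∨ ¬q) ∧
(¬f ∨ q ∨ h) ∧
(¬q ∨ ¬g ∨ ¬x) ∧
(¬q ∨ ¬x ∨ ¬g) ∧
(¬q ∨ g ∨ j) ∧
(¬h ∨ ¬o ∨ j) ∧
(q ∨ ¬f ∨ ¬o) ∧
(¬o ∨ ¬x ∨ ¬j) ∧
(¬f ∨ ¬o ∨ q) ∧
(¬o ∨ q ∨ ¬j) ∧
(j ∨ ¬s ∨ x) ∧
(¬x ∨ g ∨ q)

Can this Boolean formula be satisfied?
No

No, the formula is not satisfiable.

No assignment of truth values to the variables can make all 40 clauses true simultaneously.

The formula is UNSAT (unsatisfiable).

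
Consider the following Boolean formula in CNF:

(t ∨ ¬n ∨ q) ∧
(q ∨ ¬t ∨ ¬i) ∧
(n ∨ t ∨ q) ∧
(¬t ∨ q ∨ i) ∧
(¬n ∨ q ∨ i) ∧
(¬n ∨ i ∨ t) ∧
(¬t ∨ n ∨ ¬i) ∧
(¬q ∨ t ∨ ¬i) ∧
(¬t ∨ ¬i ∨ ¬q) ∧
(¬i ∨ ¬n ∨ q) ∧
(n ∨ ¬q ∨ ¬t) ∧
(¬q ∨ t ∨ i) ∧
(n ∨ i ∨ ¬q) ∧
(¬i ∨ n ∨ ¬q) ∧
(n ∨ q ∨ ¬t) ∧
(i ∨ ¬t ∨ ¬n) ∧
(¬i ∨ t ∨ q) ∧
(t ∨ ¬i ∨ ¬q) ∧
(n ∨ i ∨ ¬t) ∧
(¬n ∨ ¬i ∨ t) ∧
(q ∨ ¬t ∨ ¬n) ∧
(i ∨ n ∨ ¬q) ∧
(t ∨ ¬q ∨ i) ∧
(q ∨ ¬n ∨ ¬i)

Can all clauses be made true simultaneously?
No

No, the formula is not satisfiable.

No assignment of truth values to the variables can make all 24 clauses true simultaneously.

The formula is UNSAT (unsatisfiable).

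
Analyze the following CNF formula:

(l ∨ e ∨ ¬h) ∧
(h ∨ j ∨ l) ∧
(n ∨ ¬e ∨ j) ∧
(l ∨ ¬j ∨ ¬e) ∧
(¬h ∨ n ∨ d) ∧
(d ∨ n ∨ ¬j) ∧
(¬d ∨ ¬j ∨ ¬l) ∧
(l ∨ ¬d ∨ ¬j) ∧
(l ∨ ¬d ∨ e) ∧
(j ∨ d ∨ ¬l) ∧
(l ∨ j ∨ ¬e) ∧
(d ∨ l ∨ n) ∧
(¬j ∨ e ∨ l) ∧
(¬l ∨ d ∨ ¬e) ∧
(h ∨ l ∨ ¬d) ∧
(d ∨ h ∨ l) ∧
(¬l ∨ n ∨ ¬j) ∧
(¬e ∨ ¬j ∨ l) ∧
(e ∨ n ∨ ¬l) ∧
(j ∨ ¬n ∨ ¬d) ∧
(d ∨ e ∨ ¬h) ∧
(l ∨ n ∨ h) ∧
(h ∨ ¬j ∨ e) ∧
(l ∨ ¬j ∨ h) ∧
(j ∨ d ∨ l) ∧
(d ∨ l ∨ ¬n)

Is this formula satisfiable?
No

No, the formula is not satisfiable.

No assignment of truth values to the variables can make all 26 clauses true simultaneously.

The formula is UNSAT (unsatisfiable).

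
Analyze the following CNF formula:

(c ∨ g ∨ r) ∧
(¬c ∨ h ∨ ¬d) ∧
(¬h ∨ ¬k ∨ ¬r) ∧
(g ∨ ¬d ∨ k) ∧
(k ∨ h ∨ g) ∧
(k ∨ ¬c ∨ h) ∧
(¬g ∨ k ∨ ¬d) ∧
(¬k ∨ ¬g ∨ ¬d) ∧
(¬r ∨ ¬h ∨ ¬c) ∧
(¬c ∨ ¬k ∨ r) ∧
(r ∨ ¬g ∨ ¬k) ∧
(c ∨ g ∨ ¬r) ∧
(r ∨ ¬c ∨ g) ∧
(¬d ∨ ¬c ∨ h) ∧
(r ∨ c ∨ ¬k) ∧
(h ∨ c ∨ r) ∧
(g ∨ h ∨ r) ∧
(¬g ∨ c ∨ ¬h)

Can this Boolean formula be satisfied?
Yes

Yes, the formula is satisfiable.

One satisfying assignment is: k=False, d=False, g=True, h=False, r=True, c=False

Verification: With this assignment, all 18 clauses evaluate to true.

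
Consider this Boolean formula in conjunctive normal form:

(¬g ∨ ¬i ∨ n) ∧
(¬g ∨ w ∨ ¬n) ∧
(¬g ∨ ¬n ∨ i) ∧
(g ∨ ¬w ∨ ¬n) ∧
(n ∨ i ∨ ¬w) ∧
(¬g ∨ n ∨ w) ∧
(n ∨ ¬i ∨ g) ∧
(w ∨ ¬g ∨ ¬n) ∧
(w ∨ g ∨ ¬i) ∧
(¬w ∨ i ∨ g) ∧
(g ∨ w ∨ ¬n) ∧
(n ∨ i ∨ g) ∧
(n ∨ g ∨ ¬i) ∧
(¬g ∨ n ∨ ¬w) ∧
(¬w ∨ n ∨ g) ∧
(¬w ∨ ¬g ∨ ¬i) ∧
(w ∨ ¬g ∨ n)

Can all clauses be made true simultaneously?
No

No, the formula is not satisfiable.

No assignment of truth values to the variables can make all 17 clauses true simultaneously.

The formula is UNSAT (unsatisfiable).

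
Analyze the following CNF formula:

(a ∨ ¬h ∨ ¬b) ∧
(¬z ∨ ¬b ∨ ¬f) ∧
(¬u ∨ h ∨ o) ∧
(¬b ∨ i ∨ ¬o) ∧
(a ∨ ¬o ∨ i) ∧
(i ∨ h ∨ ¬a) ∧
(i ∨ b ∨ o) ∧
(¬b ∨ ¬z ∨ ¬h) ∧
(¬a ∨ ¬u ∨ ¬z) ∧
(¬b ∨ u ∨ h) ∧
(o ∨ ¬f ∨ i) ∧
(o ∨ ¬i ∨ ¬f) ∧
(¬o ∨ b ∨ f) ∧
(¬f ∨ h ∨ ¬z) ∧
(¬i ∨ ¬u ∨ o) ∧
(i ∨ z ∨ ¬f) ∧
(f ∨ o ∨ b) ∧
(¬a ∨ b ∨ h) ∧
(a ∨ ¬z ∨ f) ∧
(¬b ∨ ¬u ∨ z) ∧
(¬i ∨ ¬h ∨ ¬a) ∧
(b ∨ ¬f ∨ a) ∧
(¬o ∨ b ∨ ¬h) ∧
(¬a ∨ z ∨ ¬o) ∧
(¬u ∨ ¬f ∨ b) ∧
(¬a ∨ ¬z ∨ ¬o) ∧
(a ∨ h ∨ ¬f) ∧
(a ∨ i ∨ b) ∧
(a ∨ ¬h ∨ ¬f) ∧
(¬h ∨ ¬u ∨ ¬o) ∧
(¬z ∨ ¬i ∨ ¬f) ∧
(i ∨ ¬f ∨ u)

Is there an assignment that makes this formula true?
Yes

Yes, the formula is satisfiable.

One satisfying assignment is: h=True, f=False, i=False, a=True, u=False, b=True, z=False, o=False

Verification: With this assignment, all 32 clauses evaluate to true.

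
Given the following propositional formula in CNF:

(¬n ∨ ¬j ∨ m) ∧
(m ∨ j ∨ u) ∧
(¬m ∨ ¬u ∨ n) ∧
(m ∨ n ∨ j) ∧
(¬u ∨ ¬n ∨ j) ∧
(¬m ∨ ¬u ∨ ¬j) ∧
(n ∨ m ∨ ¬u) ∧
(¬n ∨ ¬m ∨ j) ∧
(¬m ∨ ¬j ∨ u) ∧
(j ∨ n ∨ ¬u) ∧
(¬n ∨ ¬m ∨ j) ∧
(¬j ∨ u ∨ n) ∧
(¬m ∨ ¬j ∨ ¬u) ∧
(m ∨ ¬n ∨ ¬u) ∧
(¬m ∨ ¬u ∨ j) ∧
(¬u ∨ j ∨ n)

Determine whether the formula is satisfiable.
Yes

Yes, the formula is satisfiable.

One satisfying assignment is: u=False, m=True, n=False, j=False

Verification: With this assignment, all 16 clauses evaluate to true.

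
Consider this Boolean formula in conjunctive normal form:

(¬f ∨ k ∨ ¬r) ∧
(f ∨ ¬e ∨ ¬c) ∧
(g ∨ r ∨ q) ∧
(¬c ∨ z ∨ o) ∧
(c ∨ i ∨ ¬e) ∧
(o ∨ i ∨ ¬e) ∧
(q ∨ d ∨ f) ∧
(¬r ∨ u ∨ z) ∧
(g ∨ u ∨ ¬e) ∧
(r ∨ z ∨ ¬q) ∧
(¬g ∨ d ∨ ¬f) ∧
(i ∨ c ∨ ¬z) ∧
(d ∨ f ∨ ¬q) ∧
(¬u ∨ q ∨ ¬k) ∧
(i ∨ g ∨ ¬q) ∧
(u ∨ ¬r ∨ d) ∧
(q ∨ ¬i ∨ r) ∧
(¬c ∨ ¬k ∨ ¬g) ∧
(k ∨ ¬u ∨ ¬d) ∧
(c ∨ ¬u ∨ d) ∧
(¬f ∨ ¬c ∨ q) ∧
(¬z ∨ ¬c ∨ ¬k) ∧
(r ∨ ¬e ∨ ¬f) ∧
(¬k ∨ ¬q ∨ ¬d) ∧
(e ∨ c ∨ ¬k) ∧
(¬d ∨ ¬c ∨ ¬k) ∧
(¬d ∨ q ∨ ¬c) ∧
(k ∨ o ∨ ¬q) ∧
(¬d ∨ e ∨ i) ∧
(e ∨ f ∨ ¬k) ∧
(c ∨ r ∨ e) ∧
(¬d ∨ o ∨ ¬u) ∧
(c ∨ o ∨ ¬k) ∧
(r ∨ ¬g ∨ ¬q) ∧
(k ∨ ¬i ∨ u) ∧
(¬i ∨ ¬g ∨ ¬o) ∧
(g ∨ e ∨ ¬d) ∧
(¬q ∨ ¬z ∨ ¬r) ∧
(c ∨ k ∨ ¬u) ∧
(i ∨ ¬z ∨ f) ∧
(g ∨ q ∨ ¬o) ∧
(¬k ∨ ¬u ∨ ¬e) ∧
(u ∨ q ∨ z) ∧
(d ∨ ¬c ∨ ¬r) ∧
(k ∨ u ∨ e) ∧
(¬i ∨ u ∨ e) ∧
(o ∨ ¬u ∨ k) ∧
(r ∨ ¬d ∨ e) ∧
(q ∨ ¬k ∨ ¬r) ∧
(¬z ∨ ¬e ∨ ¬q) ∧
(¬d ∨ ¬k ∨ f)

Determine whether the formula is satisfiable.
Yes

Yes, the formula is satisfiable.

One satisfying assignment is: d=False, g=False, r=False, c=True, u=True, o=True, e=False, q=True, z=True, k=False, i=True, f=True

Verification: With this assignment, all 51 clauses evaluate to true.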